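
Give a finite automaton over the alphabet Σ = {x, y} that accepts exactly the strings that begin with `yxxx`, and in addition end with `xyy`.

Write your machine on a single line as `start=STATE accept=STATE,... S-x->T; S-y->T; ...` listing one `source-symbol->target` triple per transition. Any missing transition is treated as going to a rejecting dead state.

Handle the two conditions separately and then intersect. One (6 states) tracks whether the input so far still matches the prefix `yxxx`; the other (4 states) tracks how much of the suffix `xyy` has currently been matched. Each combined state is a pair, one component from each; accept when both components accept.
12 states suffice.
       x  y 
>  A   B  C 
   B   B  D 
   C   E  F 
   D   B  G 
   E   H  D 
   F   B  F 
   G   B  F 
   H   I  D 
   I   I  J 
   J   I  K 
 * K   I  L 
   L   I  L 
(> = start, * = accepting)

start=A; accept=K; A-x->B; A-y->C; B-x->B; B-y->D; C-x->E; C-y->F; D-x->B; D-y->G; E-x->H; E-y->D; F-x->B; F-y->F; G-x->B; G-y->F; H-x->I; H-y->D; I-x->I; I-y->J; J-x->I; J-y->K; K-x->I; K-y->L; L-x->I; L-y->L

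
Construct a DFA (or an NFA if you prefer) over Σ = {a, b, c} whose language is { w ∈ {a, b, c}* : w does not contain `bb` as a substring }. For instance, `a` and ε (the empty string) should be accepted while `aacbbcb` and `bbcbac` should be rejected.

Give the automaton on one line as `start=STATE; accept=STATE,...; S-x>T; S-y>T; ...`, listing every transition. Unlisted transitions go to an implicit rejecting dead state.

start=q0; accept=q0,q1; q0-a>q0; q0-b>q1; q0-c>q0; q1-a>q0; q1-b>q2; q1-c>q0; q2-a>q2; q2-b>q2; q2-c>q2

Track partial matches of the forbidden pattern `bb`. State q2 is a dead state reached once `bb` has occurred; every other state accepts. q0 means no part of `bb` is currently matched.
A 3-state machine:
        a   b   c  
>* q0   q0  q1  q0 
 * q1   q0  q2  q0 
   q2   q2  q2  q2 
(> = start, * = accepting)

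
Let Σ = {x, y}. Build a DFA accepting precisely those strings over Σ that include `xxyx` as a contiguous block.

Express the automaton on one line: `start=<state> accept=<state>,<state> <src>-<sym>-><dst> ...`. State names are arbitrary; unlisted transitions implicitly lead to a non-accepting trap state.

Track how much of `xxyx` has been matched so far: state s0 is no progress, s4 is the absorbing accept state reached once `xxyx` has occurred. Intermediate states record partial matches; on a mismatch, fall back to the longest reusable overlap.
        x   y  
>  s0   s1  s0 
   s1   s2  s0 
   s2   s2  s3 
   s3   s4  s0 
 * s4   s4  s4 
(> = start, * = accepting)

start=s0 accept=s4 s0-x->s1 s0-y->s0 s1-x->s2 s1-y->s0 s2-x->s2 s2-y->s3 s3-x->s4 s3-y->s0 s4-x->s4 s4-y->s4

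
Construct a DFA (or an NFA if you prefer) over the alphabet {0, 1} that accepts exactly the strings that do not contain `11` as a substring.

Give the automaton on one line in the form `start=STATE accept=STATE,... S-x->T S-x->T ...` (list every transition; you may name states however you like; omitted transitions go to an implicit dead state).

This is the complement of 'contains `11`'. Use the same substring-matching states — A through C holding how much of `11` has just been matched — but flip the accepting set: everything except the trap C accepts.
3 states suffice.
       0  1 
>* A   A  B 
 * B   A  C 
   C   C  C 
(> = start, * = accepting)

start=A accept=A,B A-0->A A-1->B B-0->A B-1->C C-0->C C-1->C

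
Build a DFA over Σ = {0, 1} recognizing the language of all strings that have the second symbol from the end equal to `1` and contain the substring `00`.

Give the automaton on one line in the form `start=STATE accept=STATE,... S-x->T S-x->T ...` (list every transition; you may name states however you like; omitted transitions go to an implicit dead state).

Build one automaton per condition and run them in lockstep. The first has 7 states tracking the last 2 symbols read; the second has 3 states tracking whether and how much of `00` has been seen. A product state is a pair (one from each), accepting exactly when both do.
With 10 states:
        0   1  
>  q0   q1  q2 
   q1   q3  q4 
   q2   q5  q6 
   q3   q3  q7 
   q4   q5  q6 
   q5   q3  q4 
   q6   q5  q6 
   q7   q8  q9 
 * q8   q3  q7 
 * q9   q8  q9 
(> = start, * = accepting)

start=q0 accept=q8,q9 q0-0->q1 q0-1->q2 q1-0->q3 q1-1->q4 q2-0->q5 q2-1->q6 q3-0->q3 q3-1->q7 q4-0->q5 q4-1->q6 q5-0->q3 q5-1->q4 q6-0->q5 q6-1->q6 q7-0->q8 q7-1->q9 q8-0->q3 q8-1->q7 q9-0->q8 q9-1->q9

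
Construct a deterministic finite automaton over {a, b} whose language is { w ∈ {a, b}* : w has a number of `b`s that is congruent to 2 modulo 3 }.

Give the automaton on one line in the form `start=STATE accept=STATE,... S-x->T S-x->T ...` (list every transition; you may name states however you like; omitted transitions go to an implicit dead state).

The only thing that matters is how many `b`s have appeared, reduced mod 3. Use one state per residue: q0 for 0, …, q2 for 2. Reading `b` moves to the next residue; anything else stays put. q2 is accepting.
        a   b  
>  q0   q0  q1 
   q1   q1  q2 
 * q2   q2  q0 
(> = start, * = accepting)

start=q0 accept=q2 q0-a->q0 q0-b->q1 q1-a->q1 q1-b->q2 q2-a->q2 q2-b->q0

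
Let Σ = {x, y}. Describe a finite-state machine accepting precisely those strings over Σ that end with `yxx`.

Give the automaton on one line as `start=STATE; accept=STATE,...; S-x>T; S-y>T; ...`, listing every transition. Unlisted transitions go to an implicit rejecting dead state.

start=s0; accept=s3; s0-x>s0; s0-y>s1; s1-x>s2; s1-y>s1; s2-x>s3; s2-y>s1; s3-x>s0; s3-y>s1

Let each state record the length of the longest suffix of the input read so far that is also a prefix of `yxx`. s1 means the last symbol is `y`; s2 means the last 2 symbols are `yx`; s3 means the last 3 symbols are `yxx`. Accept only at s3, where the string currently ends in `yxx`.
4 states suffice.
        x   y  
>  s0   s0  s1 
   s1   s2  s1 
   s2   s3  s1 
 * s3   s0  s1 
(> = start, * = accepting)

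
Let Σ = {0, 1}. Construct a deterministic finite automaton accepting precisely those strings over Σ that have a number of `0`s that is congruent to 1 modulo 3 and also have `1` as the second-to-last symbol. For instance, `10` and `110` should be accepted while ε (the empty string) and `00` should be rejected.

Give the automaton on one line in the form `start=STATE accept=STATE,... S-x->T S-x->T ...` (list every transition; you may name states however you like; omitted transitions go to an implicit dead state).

start=S0 accept=S5,S6 S0-0->S1 S0-1->S2 S1-0->S3 S1-1->S4 S2-0->S5 S2-1->S2 S3-0->S0 S3-1->S3 S4-0->S3 S4-1->S6 S5-0->S3 S5-1->S4 S6-0->S3 S6-1->S6

Run two small machines in parallel and take their product. One (3 states) tracks the count of `0`s modulo 3; the other (7 states) tracks the last 2 symbols read. Each combined state is a pair, one component from each; accept when both components accept. Minimizing collapses redundant product states.
7 states suffice.
        0   1  
>  S0   S1  S2 
   S1   S3  S4 
   S2   S5  S2 
   S3   S0  S3 
   S4   S3  S6 
 * S5   S3  S4 
 * S6   S3  S6 
(> = start, * = accepting)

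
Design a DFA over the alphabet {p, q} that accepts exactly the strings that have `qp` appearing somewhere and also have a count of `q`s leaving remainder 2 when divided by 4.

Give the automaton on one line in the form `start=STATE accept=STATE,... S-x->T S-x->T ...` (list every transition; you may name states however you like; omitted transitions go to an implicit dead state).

start=A accept=E A-p->A A-q->B B-p->C B-q->D C-p->C C-q->E D-p->E D-q->F E-p->E E-q->G F-p->G F-q->H G-p->G G-q->I H-p->I H-q->B I-p->I I-q->C

Handle the two conditions separately and then intersect. The first has 3 states tracking whether and how much of `qp` has been seen; the second has 4 states tracking the count of `q`s modulo 4. A product state is a pair (one from each), accepting exactly when both do.
With 9 states:
       p  q 
>  A   A  B 
   B   C  D 
   C   C  E 
   D   E  F 
 * E   E  G 
   F   G  H 
   G   G  I 
   H   I  B 
   I   I  C 
(> = start, * = accepting)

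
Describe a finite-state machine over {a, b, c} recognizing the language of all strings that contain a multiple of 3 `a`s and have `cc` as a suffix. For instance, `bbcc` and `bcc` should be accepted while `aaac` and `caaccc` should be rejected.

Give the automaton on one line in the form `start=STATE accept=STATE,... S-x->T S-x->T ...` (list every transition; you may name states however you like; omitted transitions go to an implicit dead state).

Handle the two conditions separately and then intersect. The first has 3 states tracking the count of `a`s modulo 3; the second has 3 states tracking how much of the suffix `cc` has currently been matched. A product state is a pair (one from each), accepting exactly when both do. After merging equivalent states the machine shrinks.
        a   b   c  
>  q0   q1  q0  q2 
   q1   q3  q1  q1 
   q2   q1  q0  q4 
   q3   q0  q3  q3 
 * q4   q1  q0  q4 
(> = start, * = accepting)

start=q0 accept=q4 q0-a->q1 q0-b->q0 q0-c->q2 q1-a->q3 q1-b->q1 q1-c->q1 q2-a->q1 q2-b->q0 q2-c->q4 q3-a->q0 q3-b->q3 q3-c->q3 q4-a->q1 q4-b->q0 q4-c->q4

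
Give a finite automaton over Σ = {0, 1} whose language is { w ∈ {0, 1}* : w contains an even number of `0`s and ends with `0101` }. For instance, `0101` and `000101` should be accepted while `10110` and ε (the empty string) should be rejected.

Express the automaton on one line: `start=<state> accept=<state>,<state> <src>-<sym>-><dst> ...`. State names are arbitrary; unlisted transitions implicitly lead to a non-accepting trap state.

start=q0 accept=q5 q0-0->q1 q0-1->q0 q1-0->q0 q1-1->q2 q2-0->q3 q2-1->q4 q3-0->q1 q3-1->q5 q4-0->q0 q4-1->q4 q5-0->q1 q5-1->q0

Handle the two conditions separately and then intersect. The first has 2 states tracking the count of `0`s modulo 2; the second has 5 states tracking how much of the suffix `0101` has currently been matched. A product state is a pair (one from each), accepting exactly when both do. Equivalent product states are then merged.
With 6 states:
        0   1  
>  q0   q1  q0 
   q1   q0  q2 
   q2   q3  q4 
   q3   q1  q5 
   q4   q0  q4 
 * q5   q1  q0 
(> = start, * = accepting)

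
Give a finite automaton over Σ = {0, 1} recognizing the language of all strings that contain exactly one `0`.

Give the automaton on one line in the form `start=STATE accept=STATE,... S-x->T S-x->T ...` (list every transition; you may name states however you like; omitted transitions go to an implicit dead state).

Count `0`s, saturating at 2: state A means no `0` yet, B means one `0` seen, C means more than one. Each `0` increments (capped at C); other symbols loop. Accept from {B}.
A 3-state machine:
       0  1 
>  A   B  A 
 * B   C  B 
   C   C  C 
(> = start, * = accepting)

start=A accept=B A-0->B A-1->A B-0->C B-1->B C-0->C C-1->C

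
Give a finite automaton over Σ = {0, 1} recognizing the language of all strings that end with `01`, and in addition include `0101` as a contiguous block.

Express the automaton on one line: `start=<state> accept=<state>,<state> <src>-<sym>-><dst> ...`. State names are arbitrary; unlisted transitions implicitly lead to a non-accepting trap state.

Run two small machines in parallel and take their product. The first has 3 states tracking how much of the suffix `01` has currently been matched; the second has 5 states tracking whether and how much of `0101` has been seen. A product state is a pair (one from each), accepting exactly when both do.
7 states suffice.
        0   1  
>  S0   S1  S0 
   S1   S1  S2 
   S2   S3  S0 
   S3   S1  S4 
 * S4   S5  S6 
   S5   S5  S4 
   S6   S5  S6 
(> = start, * = accepting)

start=S0 accept=S4 S0-0->S1 S0-1->S0 S1-0->S1 S1-1->S2 S2-0->S3 S2-1->S0 S3-0->S1 S3-1->S4 S4-0->S5 S4-1->S6 S5-0->S5 S5-1->S4 S6-0->S5 S6-1->S6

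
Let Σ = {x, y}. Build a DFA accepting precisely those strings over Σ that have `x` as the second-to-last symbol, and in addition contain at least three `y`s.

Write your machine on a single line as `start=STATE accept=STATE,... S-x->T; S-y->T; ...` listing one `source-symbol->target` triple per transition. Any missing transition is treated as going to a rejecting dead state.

start=q0; accept=q5,q7; q0-x->q0; q0-y->q1; q1-x->q1; q1-y->q2; q2-x->q3; q2-y->q4; q3-x->q3; q3-y->q5; q4-x->q6; q4-y->q4; q5-x->q6; q5-y->q4; q6-x->q7; q6-y->q5; q7-x->q7; q7-y->q5

Run two small machines in parallel and take their product. The first has 7 states tracking the last 2 symbols read; the second has 5 states tracking the count of `y`s, saturating at 4. A product state is a pair (one from each), accepting exactly when both do. After merging equivalent states the machine shrinks.
        x   y  
>  q0   q0  q1 
   q1   q1  q2 
   q2   q3  q4 
   q3   q3  q5 
   q4   q6  q4 
 * q5   q6  q4 
   q6   q7  q5 
 * q7   q7  q5 
(> = start, * = accepting)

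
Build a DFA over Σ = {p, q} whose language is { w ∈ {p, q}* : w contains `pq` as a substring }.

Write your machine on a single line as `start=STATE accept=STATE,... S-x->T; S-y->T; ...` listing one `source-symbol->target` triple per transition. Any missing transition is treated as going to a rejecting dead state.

States S0..S1 record the length of the longest prefix of `pq` that matches the current input suffix. Reaching S2 means `pq` has been seen, and we stay there forever. Accept from S2.
        p   q  
>  S0   S1  S0 
   S1   S1  S2 
 * S2   S2  S2 
(> = start, * = accepting)

start=S0; accept=S2; S0-p->S1; S0-q->S0; S1-p->S1; S1-q->S2; S2-p->S2; S2-q->S2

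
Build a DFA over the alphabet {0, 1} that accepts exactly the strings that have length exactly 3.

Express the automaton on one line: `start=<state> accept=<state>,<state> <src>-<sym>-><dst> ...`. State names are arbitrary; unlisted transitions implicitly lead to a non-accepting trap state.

start=q0 accept=q3 q0-0->q1 q0-1->q1 q1-0->q2 q1-1->q2 q2-0->q3 q2-1->q3 q3-0->q4 q3-1->q4 q4-0->q4 q4-1->q4

Count input length up to 4: every symbol moves from q0 toward q4, which means 'more than 3' and absorbs. Accept from {q3}.
        0   1  
>  q0   q1  q1 
   q1   q2  q2 
   q2   q3  q3 
 * q3   q4  q4 
   q4   q4  q4 
(> = start, * = accepting)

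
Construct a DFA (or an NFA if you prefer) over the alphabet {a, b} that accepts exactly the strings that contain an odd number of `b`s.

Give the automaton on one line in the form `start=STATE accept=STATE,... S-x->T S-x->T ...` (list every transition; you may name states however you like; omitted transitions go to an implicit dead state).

The only thing that matters is how many `b`s have appeared, reduced mod 2. Use one state per residue: S0 for 0, …, S1 for 1. Reading `b` moves to the next residue; anything else stays put. S1 is accepting.
A 2-state machine:
        a   b  
>  S0   S0  S1 
 * S1   S1  S0 
(> = start, * = accepting)

start=S0 accept=S1 S0-a->S0 S0-b->S1 S1-a->S1 S1-b->S0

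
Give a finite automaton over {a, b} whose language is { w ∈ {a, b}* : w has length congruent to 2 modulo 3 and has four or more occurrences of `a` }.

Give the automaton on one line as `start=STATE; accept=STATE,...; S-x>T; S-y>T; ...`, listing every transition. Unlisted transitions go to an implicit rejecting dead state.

Run two small machines in parallel and take their product. One (3 states) tracks the input length modulo 3; the other (6 states) tracks the count of `a`s, saturating at 5. Each combined state is a pair, one component from each; accept when both components accept.
          a    b  
>  s0     s1   s2 
   s1     s3   s4 
   s2     s4   s5 
   s3     s6   s7 
   s4     s7   s8 
   s5     s8   s0 
   s6     s9  s10 
   s7    s10  s11 
   s8    s11   s1 
   s9    s12  s13 
   s10   s13  s14 
   s11   s14   s3 
 * s12   s15  s15 
 * s13   s15  s16 
   s14   s16   s6 
   s15   s17  s17 
   s16   s17   s9 
   s17   s12  s12 
(> = start, * = accepting)

start=s0; accept=s12,s13; s0-a>s1; s0-b>s2; s1-a>s3; s1-b>s4; s2-a>s4; s2-b>s5; s3-a>s6; s3-b>s7; s4-a>s7; s4-b>s8; s5-a>s8; s5-b>s0; s6-a>s9; s6-b>s10; s7-a>s10; s7-b>s11; s8-a>s11; s8-b>s1; s9-a>s12; s9-b>s13; s10-a>s13; s10-b>s14; s11-a>s14; s11-b>s3; s12-a>s15; s12-b>s15; s13-a>s15; s13-b>s16; s14-a>s16; s14-b>s6; s15-a>s17; s15-b>s17; s16-a>s17; s16-b>s9; s17-a>s12; s17-b>s12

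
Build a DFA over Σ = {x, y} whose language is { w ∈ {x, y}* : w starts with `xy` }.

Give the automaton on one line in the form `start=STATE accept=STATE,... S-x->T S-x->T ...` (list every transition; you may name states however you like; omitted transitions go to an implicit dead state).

start=q0 accept=q2 q0-x->q1 q0-y->q3 q1-x->q3 q1-y->q2 q2-x->q2 q2-y->q2 q3-x->q3 q3-y->q3

Check the first 2 symbols one by one: q0 through q1 record how many have matched `xy` so far; any wrong symbol goes to the dead state q3. After all 2 match we enter the accepting sink q2.
4 states suffice.
        x   y  
>  q0   q1  q3 
   q1   q3  q2 
 * q2   q2  q2 
   q3   q3  q3 
(> = start, * = accepting)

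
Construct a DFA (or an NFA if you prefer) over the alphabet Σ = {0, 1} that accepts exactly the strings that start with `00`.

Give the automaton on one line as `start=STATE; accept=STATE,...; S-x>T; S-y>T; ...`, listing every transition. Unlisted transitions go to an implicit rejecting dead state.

Walk along `00` while the input agrees: from s0 take `0` to s1, and so on. Any deviation drops to the rejecting sink s3. Once s2 is reached the prefix is confirmed and every continuation is accepted.
        0   1  
>  s0   s1  s3 
   s1   s2  s3 
 * s2   s2  s2 
   s3   s3  s3 
(> = start, * = accepting)

start=s0; accept=s2; s0-0>s1; s0-1>s3; s1-0>s2; s1-1>s3; s2-0>s2; s2-1>s2; s3-0>s3; s3-1>s3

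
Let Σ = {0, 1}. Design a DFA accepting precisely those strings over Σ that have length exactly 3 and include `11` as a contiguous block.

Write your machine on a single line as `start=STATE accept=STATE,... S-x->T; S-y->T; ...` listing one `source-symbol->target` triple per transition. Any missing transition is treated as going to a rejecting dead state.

Handle the two conditions separately and then intersect. One (5 states) tracks the input length, saturating at 4; the other (3 states) tracks whether and how much of `11` has been seen. Each combined state is a pair, one component from each; accept when both components accept. After merging equivalent states the machine shrinks.
With 7 states:
        0   1  
>  S0   S1  S2 
   S1   S3  S4 
   S2   S3  S5 
   S3   S3  S3 
   S4   S3  S6 
   S5   S6  S6 
 * S6   S3  S3 
(> = start, * = accepting)

start=S0; accept=S6; S0-0->S1; S0-1->S2; S1-0->S3; S1-1->S4; S2-0->S3; S2-1->S5; S3-0->S3; S3-1->S3; S4-0->S3; S4-1->S6; S5-0->S6; S5-1->S6; S6-0->S3; S6-1->S3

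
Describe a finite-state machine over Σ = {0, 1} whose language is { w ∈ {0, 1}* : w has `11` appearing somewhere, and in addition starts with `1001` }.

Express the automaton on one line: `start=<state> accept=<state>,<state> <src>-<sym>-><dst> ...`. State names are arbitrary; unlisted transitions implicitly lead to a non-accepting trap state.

Handle the two conditions separately and then intersect. The first has 3 states tracking whether and how much of `11` has been seen; the second has 6 states tracking whether the input so far still matches the prefix `1001`. A product state is a pair (one from each), accepting exactly when both do. Minimizing collapses redundant product states.
With 8 states:
        0   1  
>  q0   q1  q2 
   q1   q1  q1 
   q2   q3  q1 
   q3   q4  q1 
   q4   q1  q5 
   q5   q6  q7 
   q6   q6  q5 
 * q7   q7  q7 
(> = start, * = accepting)

start=q0 accept=q7 q0-0->q1 q0-1->q2 q1-0->q1 q1-1->q1 q2-0->q3 q2-1->q1 q3-0->q4 q3-1->q1 q4-0->q1 q4-1->q5 q5-0->q6 q5-1->q7 q6-0->q6 q6-1->q5 q7-0->q7 q7-1->q7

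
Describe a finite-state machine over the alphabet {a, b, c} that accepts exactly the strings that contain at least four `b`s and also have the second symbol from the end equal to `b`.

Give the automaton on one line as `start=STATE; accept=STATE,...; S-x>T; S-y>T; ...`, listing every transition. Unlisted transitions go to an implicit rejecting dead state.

start=q0; accept=q5,q7; q0-a>q0; q0-b>q1; q0-c>q0; q1-a>q1; q1-b>q2; q1-c>q1; q2-a>q2; q2-b>q3; q2-c>q2; q3-a>q4; q3-b>q5; q3-c>q4; q4-a>q4; q4-b>q6; q4-c>q4; q5-a>q7; q5-b>q5; q5-c>q7; q6-a>q7; q6-b>q5; q6-c>q7; q7-a>q4; q7-b>q6; q7-c>q4

Handle the two conditions separately and then intersect. The first has 6 states tracking the count of `b`s, saturating at 5; the second has 13 states tracking the last 2 symbols read. A product state is a pair (one from each), accepting exactly when both do. Equivalent product states are then merged.
An 8-state machine:
        a   b   c  
>  q0   q0  q1  q0 
   q1   q1  q2  q1 
   q2   q2  q3  q2 
   q3   q4  q5  q4 
   q4   q4  q6  q4 
 * q5   q7  q5  q7 
   q6   q7  q5  q7 
 * q7   q4  q6  q4 
(> = start, * = accepting)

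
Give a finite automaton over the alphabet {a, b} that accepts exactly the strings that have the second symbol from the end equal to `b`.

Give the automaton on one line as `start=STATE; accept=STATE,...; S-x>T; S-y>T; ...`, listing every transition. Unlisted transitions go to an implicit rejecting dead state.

start=s0; accept=s5,s6; s0-a>s1; s0-b>s2; s1-a>s3; s1-b>s4; s2-a>s5; s2-b>s6; s3-a>s3; s3-b>s4; s4-a>s5; s4-b>s6; s5-a>s3; s5-b>s4; s6-a>s5; s6-b>s6

Because acceptance depends on a position counted from the end, the machine has to buffer the most recent 2 symbols. Make each state the string of the last up-to-2 symbols read; on input `x` shift the window left and append `x`. Accept when the buffered window has length 2 and begins with `b`.
A 7-state machine:
        a   b  
>  s0   s1  s2 
   s1   s3  s4 
   s2   s5  s6 
   s3   s3  s4 
   s4   s5  s6 
 * s5   s3  s4 
 * s6   s5  s6 
(> = start, * = accepting)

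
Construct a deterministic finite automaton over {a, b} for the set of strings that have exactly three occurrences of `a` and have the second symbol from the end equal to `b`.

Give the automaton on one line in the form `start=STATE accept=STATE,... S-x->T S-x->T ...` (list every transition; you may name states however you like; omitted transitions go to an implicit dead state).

Build one automaton per condition and run them in lockstep. One (5 states) tracks the count of `a`s, saturating at 4; the other (7 states) tracks the last 2 symbols read. Each combined state is a pair, one component from each; accept when both components accept.
          a    b  
>  q0     q1   q2 
   q1     q3   q4 
   q2     q5   q6 
   q3     q7   q8 
   q4     q9  q10 
   q5     q3   q4 
   q6     q5   q6 
   q7    q11  q12 
   q8    q13  q14 
   q9     q7   q8 
   q10    q9  q10 
   q11   q11  q15 
   q12   q16  q17 
 * q13   q11  q12 
   q14   q13  q14 
   q15   q16  q18 
   q16   q11  q15 
 * q17   q16  q17 
   q18   q16  q18 
(> = start, * = accepting)

start=q0 accept=q13,q17 q0-a->q1 q0-b->q2 q1-a->q3 q1-b->q4 q2-a->q5 q2-b->q6 q3-a->q7 q3-b->q8 q4-a->q9 q4-b->q10 q5-a->q3 q5-b->q4 q6-a->q5 q6-b->q6 q7-a->q11 q7-b->q12 q8-a->q13 q8-b->q14 q9-a->q7 q9-b->q8 q10-a->q9 q10-b->q10 q11-a->q11 q11-b->q15 q12-a->q16 q12-b->q17 q13-a->q11 q13-b->q12 q14-a->q13 q14-b->q14 q15-a->q16 q15-b->q18 q16-a->q11 q16-b->q15 q17-a->q16 q17-b->q17 q18-a->q16 q18-b->q18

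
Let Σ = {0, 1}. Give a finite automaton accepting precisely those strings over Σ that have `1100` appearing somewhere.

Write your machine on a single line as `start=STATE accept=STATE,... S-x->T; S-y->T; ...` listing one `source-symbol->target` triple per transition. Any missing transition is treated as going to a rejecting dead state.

Track how much of `1100` has been matched so far: state q0 is no progress, q4 is the absorbing accept state reached once `1100` has occurred. Intermediate states record partial matches; on a mismatch, fall back to the longest reusable overlap.
A 5-state machine:
        0   1  
>  q0   q0  q1 
   q1   q0  q2 
   q2   q3  q2 
   q3   q4  q1 
 * q4   q4  q4 
(> = start, * = accepting)

start=q0; accept=q4; q0-0->q0; q0-1->q1; q1-0->q0; q1-1->q2; q2-0->q3; q2-1->q2; q3-0->q4; q3-1->q1; q4-0->q4; q4-1->q4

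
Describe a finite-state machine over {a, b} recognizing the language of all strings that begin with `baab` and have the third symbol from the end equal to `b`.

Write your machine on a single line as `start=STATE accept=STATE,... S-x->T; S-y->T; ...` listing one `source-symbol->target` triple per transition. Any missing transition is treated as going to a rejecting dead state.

Run two small machines in parallel and take their product. One (6 states) tracks whether the input so far still matches the prefix `baab`; the other (15 states) tracks the last 3 symbols read. Each combined state is a pair, one component from each; accept when both components accept. After merging equivalent states the machine shrinks.
With 13 states:
          a    b  
>  s0     s1   s2 
   s1     s1   s1 
   s2     s3   s1 
   s3     s4   s1 
   s4     s1   s5 
   s5     s6   s7 
   s6     s8   s9 
   s7    s10  s11 
 * s8    s12   s5 
 * s9     s6   s7 
 * s10    s8   s9 
 * s11   s10  s11 
   s12   s12   s5 
(> = start, * = accepting)

start=s0; accept=s8,s9,s10,s11; s0-a->s1; s0-b->s2; s1-a->s1; s1-b->s1; s2-a->s3; s2-b->s1; s3-a->s4; s3-b->s1; s4-a->s1; s4-b->s5; s5-a->s6; s5-b->s7; s6-a->s8; s6-b->s9; s7-a->s10; s7-b->s11; s8-a->s12; s8-b->s5; s9-a->s6; s9-b->s7; s10-a->s8; s10-b->s9; s11-a->s10; s11-b->s11; s12-a->s12; s12-b->s5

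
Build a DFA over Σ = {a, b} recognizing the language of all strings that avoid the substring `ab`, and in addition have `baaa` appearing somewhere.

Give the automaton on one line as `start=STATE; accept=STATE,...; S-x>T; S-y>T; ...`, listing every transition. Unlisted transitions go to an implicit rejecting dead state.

Run two small machines in parallel and take their product. The first has 3 states tracking partial matches of the forbidden pattern `ab`; the second has 5 states tracking whether and how much of `baaa` has been seen. A product state is a pair (one from each), accepting exactly when both do. Equivalent product states are then merged.
A 6-state machine:
        a   b  
>  q0   q1  q2 
   q1   q1  q1 
   q2   q3  q2 
   q3   q4  q1 
   q4   q5  q1 
 * q5   q5  q1 
(> = start, * = accepting)

start=q0; accept=q5; q0-a>q1; q0-b>q2; q1-a>q1; q1-b>q1; q2-a>q3; q2-b>q2; q3-a>q4; q3-b>q1; q4-a>q5; q4-b>q1; q5-a>q5; q5-b>q1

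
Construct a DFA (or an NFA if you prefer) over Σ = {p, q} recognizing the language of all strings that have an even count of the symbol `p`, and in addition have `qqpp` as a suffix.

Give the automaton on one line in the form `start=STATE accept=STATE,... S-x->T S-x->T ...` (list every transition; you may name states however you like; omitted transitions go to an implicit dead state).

Handle the two conditions separately and then intersect. One (2 states) tracks the count of `p`s modulo 2; the other (5 states) tracks how much of the suffix `qqpp` has currently been matched. Each combined state is a pair, one component from each; accept when both components accept. After merging equivalent states the machine shrinks.
With 6 states:
        p   q  
>  S0   S1  S2 
   S1   S0  S1 
   S2   S1  S3 
   S3   S4  S3 
   S4   S5  S1 
 * S5   S1  S2 
(> = start, * = accepting)

start=S0 accept=S5 S0-p->S1 S0-q->S2 S1-p->S0 S1-q->S1 S2-p->S1 S2-q->S3 S3-p->S4 S3-q->S3 S4-p->S5 S4-q->S1 S5-p->S1 S5-q->S2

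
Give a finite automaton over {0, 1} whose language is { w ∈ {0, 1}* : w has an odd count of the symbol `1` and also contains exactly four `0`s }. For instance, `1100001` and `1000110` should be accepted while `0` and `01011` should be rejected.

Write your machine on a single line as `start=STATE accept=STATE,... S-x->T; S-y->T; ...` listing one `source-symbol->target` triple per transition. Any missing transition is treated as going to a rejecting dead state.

start=q0; accept=q10; q0-0->q1; q0-1->q2; q1-0->q3; q1-1->q4; q2-0->q4; q2-1->q0; q3-0->q5; q3-1->q6; q4-0->q6; q4-1->q1; q5-0->q7; q5-1->q8; q6-0->q8; q6-1->q3; q7-0->q9; q7-1->q10; q8-0->q10; q8-1->q5; q9-0->q9; q9-1->q9; q10-0->q9; q10-1->q7

Build one automaton per condition and run them in lockstep. One (2 states) tracks the count of `1`s modulo 2; the other (6 states) tracks the count of `0`s, saturating at 5. Each combined state is a pair, one component from each; accept when both components accept. Equivalent product states are then merged.
          0    1  
>  q0     q1   q2 
   q1     q3   q4 
   q2     q4   q0 
   q3     q5   q6 
   q4     q6   q1 
   q5     q7   q8 
   q6     q8   q3 
   q7     q9  q10 
   q8    q10   q5 
   q9     q9   q9 
 * q10    q9   q7 
(> = start, * = accepting)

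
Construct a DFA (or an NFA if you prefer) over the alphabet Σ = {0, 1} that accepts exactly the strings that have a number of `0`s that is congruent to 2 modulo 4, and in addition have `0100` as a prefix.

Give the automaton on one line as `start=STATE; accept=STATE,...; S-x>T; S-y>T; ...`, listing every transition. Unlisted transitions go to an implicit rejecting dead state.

Run two small machines in parallel and take their product. One (4 states) tracks the count of `0`s modulo 4; the other (6 states) tracks whether the input so far still matches the prefix `0100`. Each combined state is a pair, one component from each; accept when both components accept. After merging equivalent states the machine shrinks.
        0   1  
>  s0   s1  s2 
   s1   s2  s3 
   s2   s2  s2 
   s3   s4  s2 
   s4   s5  s2 
   s5   s6  s5 
   s6   s7  s6 
   s7   s8  s7 
 * s8   s5  s8 
(> = start, * = accepting)

start=s0; accept=s8; s0-0>s1; s0-1>s2; s1-0>s2; s1-1>s3; s2-0>s2; s2-1>s2; s3-0>s4; s3-1>s2; s4-0>s5; s4-1>s2; s5-0>s6; s5-1>s5; s6-0>s7; s6-1>s6; s7-0>s8; s7-1>s7; s8-0>s5; s8-1>s8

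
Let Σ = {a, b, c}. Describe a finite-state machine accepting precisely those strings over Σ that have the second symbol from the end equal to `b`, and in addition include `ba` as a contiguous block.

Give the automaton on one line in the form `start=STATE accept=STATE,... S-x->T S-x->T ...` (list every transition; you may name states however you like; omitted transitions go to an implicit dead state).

start=s0 accept=s7,s16,s17 s0-a->s1 s0-b->s2 s0-c->s3 s1-a->s4 s1-b->s5 s1-c->s6 s2-a->s7 s2-b->s8 s2-c->s9 s3-a->s10 s3-b->s11 s3-c->s12 s4-a->s4 s4-b->s5 s4-c->s6 s5-a->s7 s5-b->s8 s5-c->s9 s6-a->s10 s6-b->s11 s6-c->s12 s7-a->s13 s7-b->s14 s7-c->s15 s8-a->s7 s8-b->s8 s8-c->s9 s9-a->s10 s9-b->s11 s9-c->s12 s10-a->s4 s10-b->s5 s10-c->s6 s11-a->s7 s11-b->s8 s11-c->s9 s12-a->s10 s12-b->s11 s12-c->s12 s13-a->s13 s13-b->s14 s13-c->s15 s14-a->s7 s14-b->s16 s14-c->s17 s15-a->s18 s15-b->s19 s15-c->s20 s16-a->s7 s16-b->s16 s16-c->s17 s17-a->s18 s17-b->s19 s17-c->s20 s18-a->s13 s18-b->s14 s18-c->s15 s19-a->s7 s19-b->s16 s19-c->s17 s20-a->s18 s20-b->s19 s20-c->s20

Build one automaton per condition and run them in lockstep. One (13 states) tracks the last 2 symbols read; the other (3 states) tracks whether and how much of `ba` has been seen. Each combined state is a pair, one component from each; accept when both components accept.
21 states suffice.
          a    b    c  
>  s0     s1   s2   s3 
   s1     s4   s5   s6 
   s2     s7   s8   s9 
   s3    s10  s11  s12 
   s4     s4   s5   s6 
   s5     s7   s8   s9 
   s6    s10  s11  s12 
 * s7    s13  s14  s15 
   s8     s7   s8   s9 
   s9    s10  s11  s12 
   s10    s4   s5   s6 
   s11    s7   s8   s9 
   s12   s10  s11  s12 
   s13   s13  s14  s15 
   s14    s7  s16  s17 
   s15   s18  s19  s20 
 * s16    s7  s16  s17 
 * s17   s18  s19  s20 
   s18   s13  s14  s15 
   s19    s7  s16  s17 
   s20   s18  s19  s20 
(> = start, * = accepting)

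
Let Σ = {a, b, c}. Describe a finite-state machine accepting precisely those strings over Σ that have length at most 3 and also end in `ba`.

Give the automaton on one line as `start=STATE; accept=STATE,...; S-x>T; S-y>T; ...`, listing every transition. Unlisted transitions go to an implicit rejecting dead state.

Build one automaton per condition and run them in lockstep. The first has 5 states tracking the input length, saturating at 4; the second has 3 states tracking how much of the suffix `ba` has currently been matched. A product state is a pair (one from each), accepting exactly when both do. Equivalent product states are then merged.
6 states suffice.
        a   b   c  
>  S0   S1  S2  S1 
   S1   S3  S4  S3 
   S2   S5  S4  S3 
   S3   S3  S3  S3 
   S4   S5  S3  S3 
 * S5   S3  S3  S3 
(> = start, * = accepting)

start=S0; accept=S5; S0-a>S1; S0-b>S2; S0-c>S1; S1-a>S3; S1-b>S4; S1-c>S3; S2-a>S5; S2-b>S4; S2-c>S3; S3-a>S3; S3-b>S3; S3-c>S3; S4-a>S5; S4-b>S3; S4-c>S3; S5-a>S3; S5-b>S3; S5-c>S3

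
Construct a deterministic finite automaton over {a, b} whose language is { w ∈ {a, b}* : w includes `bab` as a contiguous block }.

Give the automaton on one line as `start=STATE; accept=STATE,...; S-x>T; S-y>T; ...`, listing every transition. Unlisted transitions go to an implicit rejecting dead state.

States S0..S2 record the length of the longest prefix of `bab` that matches the current input suffix. Reaching S3 means `bab` has been seen, and we stay there forever. Accept from S3.
4 states suffice.
        a   b  
>  S0   S0  S1 
   S1   S2  S1 
   S2   S0  S3 
 * S3   S3  S3 
(> = start, * = accepting)

start=S0; accept=S3; S0-a>S0; S0-b>S1; S1-a>S2; S1-b>S1; S2-a>S0; S2-b>S3; S3-a>S3; S3-b>S3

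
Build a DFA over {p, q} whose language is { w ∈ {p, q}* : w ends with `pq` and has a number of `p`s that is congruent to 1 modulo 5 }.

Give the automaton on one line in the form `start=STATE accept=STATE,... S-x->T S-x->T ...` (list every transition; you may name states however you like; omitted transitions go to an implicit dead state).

Run two small machines in parallel and take their product. The first has 3 states tracking how much of the suffix `pq` has currently been matched; the second has 5 states tracking the count of `p`s modulo 5. A product state is a pair (one from each), accepting exactly when both do. After merging equivalent states the machine shrinks.
7 states suffice.
       p  q 
>  A   B  A 
   B   C  D 
   C   E  C 
 * D   C  F 
   E   G  E 
   F   C  F 
   G   A  G 
(> = start, * = accepting)

start=A accept=D A-p->B A-q->A B-p->C B-q->D C-p->E C-q->C D-p->C D-q->F E-p->G E-q->E F-p->C F-q->F G-p->A G-q->G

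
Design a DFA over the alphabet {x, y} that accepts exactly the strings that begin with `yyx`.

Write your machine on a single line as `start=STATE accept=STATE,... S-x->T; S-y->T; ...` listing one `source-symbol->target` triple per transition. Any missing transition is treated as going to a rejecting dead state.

start=q0; accept=q3; q0-x->q4; q0-y->q1; q1-x->q4; q1-y->q2; q2-x->q3; q2-y->q4; q3-x->q3; q3-y->q3; q4-x->q4; q4-y->q4

Walk along `yyx` while the input agrees: from q0 take `y` to q1, and so on. Any deviation drops to the rejecting sink q4. Once q3 is reached the prefix is confirmed and every continuation is accepted.
A 5-state machine:
        x   y  
>  q0   q4  q1 
   q1   q4  q2 
   q2   q3  q4 
 * q3   q3  q3 
   q4   q4  q4 
(> = start, * = accepting)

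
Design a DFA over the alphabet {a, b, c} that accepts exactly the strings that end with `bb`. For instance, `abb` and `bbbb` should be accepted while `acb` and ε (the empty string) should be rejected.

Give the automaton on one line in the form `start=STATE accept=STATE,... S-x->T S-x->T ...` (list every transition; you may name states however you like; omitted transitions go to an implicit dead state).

Remember how much of `bb` the current input suffix matches. State S0 means no match yet; S1 means the last symbol is `b`; S2 means the last 2 symbols are `bb`. Only S2 accepts. On a mismatch, fall back to the longest proper suffix that is still a prefix of `bb`.
With 3 states:
        a   b   c  
>  S0   S0  S1  S0 
   S1   S0  S2  S0 
 * S2   S0  S2  S0 
(> = start, * = accepting)

start=S0 accept=S2 S0-a->S0 S0-b->S1 S0-c->S0 S1-a->S0 S1-b->S2 S1-c->S0 S2-a->S0 S2-b->S2 S2-c->S0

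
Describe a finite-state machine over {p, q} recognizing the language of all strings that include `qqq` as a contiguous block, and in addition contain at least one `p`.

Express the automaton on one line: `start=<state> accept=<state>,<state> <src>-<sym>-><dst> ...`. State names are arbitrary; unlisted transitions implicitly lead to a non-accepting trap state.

start=A accept=H A-p->B A-q->C B-p->B B-q->D C-p->B C-q->E D-p->B D-q->F E-p->B E-q->G F-p->B F-q->H G-p->H G-q->G H-p->H H-q->H

Build one automaton per condition and run them in lockstep. The first has 4 states tracking whether and how much of `qqq` has been seen; the second has 3 states tracking the count of `p`s, saturating at 2. A product state is a pair (one from each), accepting exactly when both do. Minimizing collapses redundant product states.
An 8-state machine:
       p  q 
>  A   B  C 
   B   B  D 
   C   B  E 
   D   B  F 
   E   B  G 
   F   B  H 
   G   H  G 
 * H   H  H 
(> = start, * = accepting)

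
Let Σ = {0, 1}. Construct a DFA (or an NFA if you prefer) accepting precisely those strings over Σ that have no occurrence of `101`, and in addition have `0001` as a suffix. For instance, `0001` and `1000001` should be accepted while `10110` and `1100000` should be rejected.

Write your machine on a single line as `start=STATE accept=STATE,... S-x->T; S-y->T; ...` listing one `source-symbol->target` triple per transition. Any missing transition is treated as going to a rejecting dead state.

Run two small machines in parallel and take their product. One (4 states) tracks partial matches of the forbidden pattern `101`; the other (5 states) tracks how much of the suffix `0001` has currently been matched. Each combined state is a pair, one component from each; accept when both components accept.
A 12-state machine:
          0    1  
>  S0     S1   S2 
   S1     S3   S2 
   S2     S4   S2 
   S3     S5   S2 
   S4     S3   S6 
   S5     S5   S7 
   S6     S8   S6 
 * S7     S4   S2 
   S8     S9   S6 
   S9    S10   S6 
   S10   S10  S11 
   S11    S8   S6 
(> = start, * = accepting)

start=S0; accept=S7; S0-0->S1; S0-1->S2; S1-0->S3; S1-1->S2; S2-0->S4; S2-1->S2; S3-0->S5; S3-1->S2; S4-0->S3; S4-1->S6; S5-0->S5; S5-1->S7; S6-0->S8; S6-1->S6; S7-0->S4; S7-1->S2; S8-0->S9; S8-1->S6; S9-0->S10; S9-1->S6; S10-0->S10; S10-1->S11; S11-0->S8; S11-1->S6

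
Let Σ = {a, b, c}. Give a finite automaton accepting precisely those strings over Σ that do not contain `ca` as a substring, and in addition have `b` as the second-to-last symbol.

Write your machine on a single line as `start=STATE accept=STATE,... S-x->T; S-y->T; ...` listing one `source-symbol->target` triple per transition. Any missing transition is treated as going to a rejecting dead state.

start=q0; accept=q3,q4,q5; q0-a->q0; q0-b->q1; q0-c->q2; q1-a->q3; q1-b->q4; q1-c->q5; q2-a->q6; q2-b->q1; q2-c->q2; q3-a->q0; q3-b->q1; q3-c->q2; q4-a->q3; q4-b->q4; q4-c->q5; q5-a->q6; q5-b->q1; q5-c->q2; q6-a->q6; q6-b->q6; q6-c->q6

Run two small machines in parallel and take their product. The first has 3 states tracking partial matches of the forbidden pattern `ca`; the second has 13 states tracking the last 2 symbols read. A product state is a pair (one from each), accepting exactly when both do. Equivalent product states are then merged.
With 7 states:
        a   b   c  
>  q0   q0  q1  q2 
   q1   q3  q4  q5 
   q2   q6  q1  q2 
 * q3   q0  q1  q2 
 * q4   q3  q4  q5 
 * q5   q6  q1  q2 
   q6   q6  q6  q6 
(> = start, * = accepting)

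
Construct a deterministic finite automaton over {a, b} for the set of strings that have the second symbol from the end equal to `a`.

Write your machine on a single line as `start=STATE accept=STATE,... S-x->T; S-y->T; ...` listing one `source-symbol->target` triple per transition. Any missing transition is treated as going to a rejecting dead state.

start=S0; accept=S3,S4; S0-a->S1; S0-b->S2; S1-a->S3; S1-b->S4; S2-a->S5; S2-b->S6; S3-a->S3; S3-b->S4; S4-a->S5; S4-b->S6; S5-a->S3; S5-b->S4; S6-a->S5; S6-b->S6

A DFA must remember the last 2 symbols (since which symbol is second-to-last isn't known until the input ends). Use one state per possible window of the last ≤2 symbols; accept from those whose window starts with `a`.
With 7 states:
        a   b  
>  S0   S1  S2 
   S1   S3  S4 
   S2   S5  S6 
 * S3   S3  S4 
 * S4   S5  S6 
   S5   S3  S4 
   S6   S5  S6 
(> = start, * = accepting)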